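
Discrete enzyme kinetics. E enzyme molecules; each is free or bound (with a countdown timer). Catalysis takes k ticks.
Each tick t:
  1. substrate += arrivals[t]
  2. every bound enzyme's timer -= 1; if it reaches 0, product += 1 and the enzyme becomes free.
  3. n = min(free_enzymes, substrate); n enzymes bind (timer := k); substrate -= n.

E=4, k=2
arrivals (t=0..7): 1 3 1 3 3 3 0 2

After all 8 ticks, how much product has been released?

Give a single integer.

t=0: arr=1 -> substrate=0 bound=1 product=0
t=1: arr=3 -> substrate=0 bound=4 product=0
t=2: arr=1 -> substrate=0 bound=4 product=1
t=3: arr=3 -> substrate=0 bound=4 product=4
t=4: arr=3 -> substrate=2 bound=4 product=5
t=5: arr=3 -> substrate=2 bound=4 product=8
t=6: arr=0 -> substrate=1 bound=4 product=9
t=7: arr=2 -> substrate=0 bound=4 product=12

Answer: 12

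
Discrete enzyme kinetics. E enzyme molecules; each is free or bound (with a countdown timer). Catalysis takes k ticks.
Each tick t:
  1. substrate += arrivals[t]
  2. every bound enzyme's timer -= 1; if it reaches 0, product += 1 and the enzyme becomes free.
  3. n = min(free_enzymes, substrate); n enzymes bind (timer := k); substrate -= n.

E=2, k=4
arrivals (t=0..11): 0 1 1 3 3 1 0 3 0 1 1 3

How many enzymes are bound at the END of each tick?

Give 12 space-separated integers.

Answer: 0 1 2 2 2 2 2 2 2 2 2 2

Derivation:
t=0: arr=0 -> substrate=0 bound=0 product=0
t=1: arr=1 -> substrate=0 bound=1 product=0
t=2: arr=1 -> substrate=0 bound=2 product=0
t=3: arr=3 -> substrate=3 bound=2 product=0
t=4: arr=3 -> substrate=6 bound=2 product=0
t=5: arr=1 -> substrate=6 bound=2 product=1
t=6: arr=0 -> substrate=5 bound=2 product=2
t=7: arr=3 -> substrate=8 bound=2 product=2
t=8: arr=0 -> substrate=8 bound=2 product=2
t=9: arr=1 -> substrate=8 bound=2 product=3
t=10: arr=1 -> substrate=8 bound=2 product=4
t=11: arr=3 -> substrate=11 bound=2 product=4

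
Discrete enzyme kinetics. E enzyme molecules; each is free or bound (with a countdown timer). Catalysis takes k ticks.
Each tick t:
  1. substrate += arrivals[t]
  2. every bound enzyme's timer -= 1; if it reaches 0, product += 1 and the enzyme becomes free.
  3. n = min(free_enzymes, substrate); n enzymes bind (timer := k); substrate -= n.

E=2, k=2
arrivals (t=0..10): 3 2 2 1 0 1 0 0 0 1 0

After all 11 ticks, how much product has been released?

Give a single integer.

t=0: arr=3 -> substrate=1 bound=2 product=0
t=1: arr=2 -> substrate=3 bound=2 product=0
t=2: arr=2 -> substrate=3 bound=2 product=2
t=3: arr=1 -> substrate=4 bound=2 product=2
t=4: arr=0 -> substrate=2 bound=2 product=4
t=5: arr=1 -> substrate=3 bound=2 product=4
t=6: arr=0 -> substrate=1 bound=2 product=6
t=7: arr=0 -> substrate=1 bound=2 product=6
t=8: arr=0 -> substrate=0 bound=1 product=8
t=9: arr=1 -> substrate=0 bound=2 product=8
t=10: arr=0 -> substrate=0 bound=1 product=9

Answer: 9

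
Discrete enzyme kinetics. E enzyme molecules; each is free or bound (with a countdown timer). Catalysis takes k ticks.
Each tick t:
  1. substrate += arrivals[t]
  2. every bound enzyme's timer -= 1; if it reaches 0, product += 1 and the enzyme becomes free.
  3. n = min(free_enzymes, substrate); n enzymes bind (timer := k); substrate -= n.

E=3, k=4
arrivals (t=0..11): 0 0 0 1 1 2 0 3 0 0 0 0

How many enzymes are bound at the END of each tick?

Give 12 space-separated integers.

t=0: arr=0 -> substrate=0 bound=0 product=0
t=1: arr=0 -> substrate=0 bound=0 product=0
t=2: arr=0 -> substrate=0 bound=0 product=0
t=3: arr=1 -> substrate=0 bound=1 product=0
t=4: arr=1 -> substrate=0 bound=2 product=0
t=5: arr=2 -> substrate=1 bound=3 product=0
t=6: arr=0 -> substrate=1 bound=3 product=0
t=7: arr=3 -> substrate=3 bound=3 product=1
t=8: arr=0 -> substrate=2 bound=3 product=2
t=9: arr=0 -> substrate=1 bound=3 product=3
t=10: arr=0 -> substrate=1 bound=3 product=3
t=11: arr=0 -> substrate=0 bound=3 product=4

Answer: 0 0 0 1 2 3 3 3 3 3 3 3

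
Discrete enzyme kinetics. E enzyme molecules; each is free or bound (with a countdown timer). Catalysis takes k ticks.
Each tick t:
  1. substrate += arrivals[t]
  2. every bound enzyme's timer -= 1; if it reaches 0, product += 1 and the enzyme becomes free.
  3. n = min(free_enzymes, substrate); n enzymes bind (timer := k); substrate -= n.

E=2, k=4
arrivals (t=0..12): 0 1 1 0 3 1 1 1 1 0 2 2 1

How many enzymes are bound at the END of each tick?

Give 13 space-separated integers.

Answer: 0 1 2 2 2 2 2 2 2 2 2 2 2

Derivation:
t=0: arr=0 -> substrate=0 bound=0 product=0
t=1: arr=1 -> substrate=0 bound=1 product=0
t=2: arr=1 -> substrate=0 bound=2 product=0
t=3: arr=0 -> substrate=0 bound=2 product=0
t=4: arr=3 -> substrate=3 bound=2 product=0
t=5: arr=1 -> substrate=3 bound=2 product=1
t=6: arr=1 -> substrate=3 bound=2 product=2
t=7: arr=1 -> substrate=4 bound=2 product=2
t=8: arr=1 -> substrate=5 bound=2 product=2
t=9: arr=0 -> substrate=4 bound=2 product=3
t=10: arr=2 -> substrate=5 bound=2 product=4
t=11: arr=2 -> substrate=7 bound=2 product=4
t=12: arr=1 -> substrate=8 bound=2 product=4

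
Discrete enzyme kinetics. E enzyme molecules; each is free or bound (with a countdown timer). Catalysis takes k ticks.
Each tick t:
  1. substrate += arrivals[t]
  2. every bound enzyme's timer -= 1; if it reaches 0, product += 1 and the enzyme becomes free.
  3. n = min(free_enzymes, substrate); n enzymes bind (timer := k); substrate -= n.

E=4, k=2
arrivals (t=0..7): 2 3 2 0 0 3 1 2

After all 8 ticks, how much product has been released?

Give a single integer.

Answer: 10

Derivation:
t=0: arr=2 -> substrate=0 bound=2 product=0
t=1: arr=3 -> substrate=1 bound=4 product=0
t=2: arr=2 -> substrate=1 bound=4 product=2
t=3: arr=0 -> substrate=0 bound=3 product=4
t=4: arr=0 -> substrate=0 bound=1 product=6
t=5: arr=3 -> substrate=0 bound=3 product=7
t=6: arr=1 -> substrate=0 bound=4 product=7
t=7: arr=2 -> substrate=0 bound=3 product=10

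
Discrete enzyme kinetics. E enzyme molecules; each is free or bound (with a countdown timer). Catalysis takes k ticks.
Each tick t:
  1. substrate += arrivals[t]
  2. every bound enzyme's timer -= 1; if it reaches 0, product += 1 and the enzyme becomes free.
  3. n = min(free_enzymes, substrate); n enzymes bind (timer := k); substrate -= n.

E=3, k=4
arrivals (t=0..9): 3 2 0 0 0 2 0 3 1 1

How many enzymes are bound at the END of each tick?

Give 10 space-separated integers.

Answer: 3 3 3 3 2 3 3 3 3 3

Derivation:
t=0: arr=3 -> substrate=0 bound=3 product=0
t=1: arr=2 -> substrate=2 bound=3 product=0
t=2: arr=0 -> substrate=2 bound=3 product=0
t=3: arr=0 -> substrate=2 bound=3 product=0
t=4: arr=0 -> substrate=0 bound=2 product=3
t=5: arr=2 -> substrate=1 bound=3 product=3
t=6: arr=0 -> substrate=1 bound=3 product=3
t=7: arr=3 -> substrate=4 bound=3 product=3
t=8: arr=1 -> substrate=3 bound=3 product=5
t=9: arr=1 -> substrate=3 bound=3 product=6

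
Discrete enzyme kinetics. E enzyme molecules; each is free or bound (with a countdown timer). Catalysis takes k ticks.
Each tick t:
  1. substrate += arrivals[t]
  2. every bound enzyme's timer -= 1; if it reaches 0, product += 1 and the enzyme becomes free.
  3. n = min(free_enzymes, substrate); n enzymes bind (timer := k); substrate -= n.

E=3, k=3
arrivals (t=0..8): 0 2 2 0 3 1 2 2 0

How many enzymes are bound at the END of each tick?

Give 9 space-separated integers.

Answer: 0 2 3 3 3 3 3 3 3

Derivation:
t=0: arr=0 -> substrate=0 bound=0 product=0
t=1: arr=2 -> substrate=0 bound=2 product=0
t=2: arr=2 -> substrate=1 bound=3 product=0
t=3: arr=0 -> substrate=1 bound=3 product=0
t=4: arr=3 -> substrate=2 bound=3 product=2
t=5: arr=1 -> substrate=2 bound=3 product=3
t=6: arr=2 -> substrate=4 bound=3 product=3
t=7: arr=2 -> substrate=4 bound=3 product=5
t=8: arr=0 -> substrate=3 bound=3 product=6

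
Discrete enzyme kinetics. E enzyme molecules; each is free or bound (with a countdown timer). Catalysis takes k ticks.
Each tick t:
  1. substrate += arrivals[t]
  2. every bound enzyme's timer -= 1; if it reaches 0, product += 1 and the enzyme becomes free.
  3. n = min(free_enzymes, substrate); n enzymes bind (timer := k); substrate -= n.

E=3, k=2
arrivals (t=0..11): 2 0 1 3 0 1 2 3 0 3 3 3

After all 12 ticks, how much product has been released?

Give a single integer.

Answer: 13

Derivation:
t=0: arr=2 -> substrate=0 bound=2 product=0
t=1: arr=0 -> substrate=0 bound=2 product=0
t=2: arr=1 -> substrate=0 bound=1 product=2
t=3: arr=3 -> substrate=1 bound=3 product=2
t=4: arr=0 -> substrate=0 bound=3 product=3
t=5: arr=1 -> substrate=0 bound=2 product=5
t=6: arr=2 -> substrate=0 bound=3 product=6
t=7: arr=3 -> substrate=2 bound=3 product=7
t=8: arr=0 -> substrate=0 bound=3 product=9
t=9: arr=3 -> substrate=2 bound=3 product=10
t=10: arr=3 -> substrate=3 bound=3 product=12
t=11: arr=3 -> substrate=5 bound=3 product=13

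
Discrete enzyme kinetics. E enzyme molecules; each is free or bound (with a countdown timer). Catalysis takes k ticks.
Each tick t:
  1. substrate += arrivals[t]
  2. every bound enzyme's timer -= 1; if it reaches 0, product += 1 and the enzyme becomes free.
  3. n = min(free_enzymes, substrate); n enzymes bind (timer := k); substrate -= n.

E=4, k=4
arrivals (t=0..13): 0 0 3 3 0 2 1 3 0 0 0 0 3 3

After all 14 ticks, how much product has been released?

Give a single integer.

t=0: arr=0 -> substrate=0 bound=0 product=0
t=1: arr=0 -> substrate=0 bound=0 product=0
t=2: arr=3 -> substrate=0 bound=3 product=0
t=3: arr=3 -> substrate=2 bound=4 product=0
t=4: arr=0 -> substrate=2 bound=4 product=0
t=5: arr=2 -> substrate=4 bound=4 product=0
t=6: arr=1 -> substrate=2 bound=4 product=3
t=7: arr=3 -> substrate=4 bound=4 product=4
t=8: arr=0 -> substrate=4 bound=4 product=4
t=9: arr=0 -> substrate=4 bound=4 product=4
t=10: arr=0 -> substrate=1 bound=4 product=7
t=11: arr=0 -> substrate=0 bound=4 product=8
t=12: arr=3 -> substrate=3 bound=4 product=8
t=13: arr=3 -> substrate=6 bound=4 product=8

Answer: 8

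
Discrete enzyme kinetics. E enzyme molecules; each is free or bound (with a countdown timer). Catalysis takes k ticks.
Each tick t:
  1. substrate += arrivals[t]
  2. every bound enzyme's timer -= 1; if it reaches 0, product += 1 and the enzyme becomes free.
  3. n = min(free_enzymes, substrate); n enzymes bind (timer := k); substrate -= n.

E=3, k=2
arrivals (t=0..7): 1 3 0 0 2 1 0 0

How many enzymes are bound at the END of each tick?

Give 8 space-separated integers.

Answer: 1 3 3 1 2 3 1 0

Derivation:
t=0: arr=1 -> substrate=0 bound=1 product=0
t=1: arr=3 -> substrate=1 bound=3 product=0
t=2: arr=0 -> substrate=0 bound=3 product=1
t=3: arr=0 -> substrate=0 bound=1 product=3
t=4: arr=2 -> substrate=0 bound=2 product=4
t=5: arr=1 -> substrate=0 bound=3 product=4
t=6: arr=0 -> substrate=0 bound=1 product=6
t=7: arr=0 -> substrate=0 bound=0 product=7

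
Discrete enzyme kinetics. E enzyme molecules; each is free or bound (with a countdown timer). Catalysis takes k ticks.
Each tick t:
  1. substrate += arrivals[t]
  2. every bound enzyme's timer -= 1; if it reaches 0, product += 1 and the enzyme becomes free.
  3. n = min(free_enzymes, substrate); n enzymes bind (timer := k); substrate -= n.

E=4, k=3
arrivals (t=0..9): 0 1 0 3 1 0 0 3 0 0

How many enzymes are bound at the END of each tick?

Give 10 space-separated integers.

Answer: 0 1 1 4 4 4 1 3 3 3

Derivation:
t=0: arr=0 -> substrate=0 bound=0 product=0
t=1: arr=1 -> substrate=0 bound=1 product=0
t=2: arr=0 -> substrate=0 bound=1 product=0
t=3: arr=3 -> substrate=0 bound=4 product=0
t=4: arr=1 -> substrate=0 bound=4 product=1
t=5: arr=0 -> substrate=0 bound=4 product=1
t=6: arr=0 -> substrate=0 bound=1 product=4
t=7: arr=3 -> substrate=0 bound=3 product=5
t=8: arr=0 -> substrate=0 bound=3 product=5
t=9: arr=0 -> substrate=0 bound=3 product=5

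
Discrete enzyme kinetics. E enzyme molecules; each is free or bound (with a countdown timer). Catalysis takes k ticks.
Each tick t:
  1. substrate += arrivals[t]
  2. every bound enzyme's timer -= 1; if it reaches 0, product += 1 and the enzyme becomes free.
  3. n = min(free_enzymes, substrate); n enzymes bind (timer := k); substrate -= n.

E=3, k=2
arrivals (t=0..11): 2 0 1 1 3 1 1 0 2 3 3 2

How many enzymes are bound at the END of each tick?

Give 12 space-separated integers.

t=0: arr=2 -> substrate=0 bound=2 product=0
t=1: arr=0 -> substrate=0 bound=2 product=0
t=2: arr=1 -> substrate=0 bound=1 product=2
t=3: arr=1 -> substrate=0 bound=2 product=2
t=4: arr=3 -> substrate=1 bound=3 product=3
t=5: arr=1 -> substrate=1 bound=3 product=4
t=6: arr=1 -> substrate=0 bound=3 product=6
t=7: arr=0 -> substrate=0 bound=2 product=7
t=8: arr=2 -> substrate=0 bound=2 product=9
t=9: arr=3 -> substrate=2 bound=3 product=9
t=10: arr=3 -> substrate=3 bound=3 product=11
t=11: arr=2 -> substrate=4 bound=3 product=12

Answer: 2 2 1 2 3 3 3 2 2 3 3 3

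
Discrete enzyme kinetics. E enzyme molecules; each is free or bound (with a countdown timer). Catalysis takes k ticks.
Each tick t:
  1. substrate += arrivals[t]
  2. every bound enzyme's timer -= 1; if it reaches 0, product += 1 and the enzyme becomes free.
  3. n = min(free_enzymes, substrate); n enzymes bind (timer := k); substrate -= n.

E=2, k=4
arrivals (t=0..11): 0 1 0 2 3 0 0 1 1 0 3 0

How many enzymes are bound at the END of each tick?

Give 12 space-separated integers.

t=0: arr=0 -> substrate=0 bound=0 product=0
t=1: arr=1 -> substrate=0 bound=1 product=0
t=2: arr=0 -> substrate=0 bound=1 product=0
t=3: arr=2 -> substrate=1 bound=2 product=0
t=4: arr=3 -> substrate=4 bound=2 product=0
t=5: arr=0 -> substrate=3 bound=2 product=1
t=6: arr=0 -> substrate=3 bound=2 product=1
t=7: arr=1 -> substrate=3 bound=2 product=2
t=8: arr=1 -> substrate=4 bound=2 product=2
t=9: arr=0 -> substrate=3 bound=2 product=3
t=10: arr=3 -> substrate=6 bound=2 product=3
t=11: arr=0 -> substrate=5 bound=2 product=4

Answer: 0 1 1 2 2 2 2 2 2 2 2 2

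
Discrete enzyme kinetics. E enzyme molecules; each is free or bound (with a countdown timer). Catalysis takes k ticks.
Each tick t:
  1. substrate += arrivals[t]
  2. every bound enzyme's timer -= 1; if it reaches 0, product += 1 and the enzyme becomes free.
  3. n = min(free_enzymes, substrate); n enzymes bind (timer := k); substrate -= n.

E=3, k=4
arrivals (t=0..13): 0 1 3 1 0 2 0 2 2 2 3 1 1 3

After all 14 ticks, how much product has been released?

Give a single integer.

t=0: arr=0 -> substrate=0 bound=0 product=0
t=1: arr=1 -> substrate=0 bound=1 product=0
t=2: arr=3 -> substrate=1 bound=3 product=0
t=3: arr=1 -> substrate=2 bound=3 product=0
t=4: arr=0 -> substrate=2 bound=3 product=0
t=5: arr=2 -> substrate=3 bound=3 product=1
t=6: arr=0 -> substrate=1 bound=3 product=3
t=7: arr=2 -> substrate=3 bound=3 product=3
t=8: arr=2 -> substrate=5 bound=3 product=3
t=9: arr=2 -> substrate=6 bound=3 product=4
t=10: arr=3 -> substrate=7 bound=3 product=6
t=11: arr=1 -> substrate=8 bound=3 product=6
t=12: arr=1 -> substrate=9 bound=3 product=6
t=13: arr=3 -> substrate=11 bound=3 product=7

Answer: 7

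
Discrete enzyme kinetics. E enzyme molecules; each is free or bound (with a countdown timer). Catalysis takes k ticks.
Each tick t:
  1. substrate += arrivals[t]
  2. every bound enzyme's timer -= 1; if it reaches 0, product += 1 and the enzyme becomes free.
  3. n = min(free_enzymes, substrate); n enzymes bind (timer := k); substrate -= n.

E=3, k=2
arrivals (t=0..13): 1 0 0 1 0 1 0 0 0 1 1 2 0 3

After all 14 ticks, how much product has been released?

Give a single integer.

Answer: 7

Derivation:
t=0: arr=1 -> substrate=0 bound=1 product=0
t=1: arr=0 -> substrate=0 bound=1 product=0
t=2: arr=0 -> substrate=0 bound=0 product=1
t=3: arr=1 -> substrate=0 bound=1 product=1
t=4: arr=0 -> substrate=0 bound=1 product=1
t=5: arr=1 -> substrate=0 bound=1 product=2
t=6: arr=0 -> substrate=0 bound=1 product=2
t=7: arr=0 -> substrate=0 bound=0 product=3
t=8: arr=0 -> substrate=0 bound=0 product=3
t=9: arr=1 -> substrate=0 bound=1 product=3
t=10: arr=1 -> substrate=0 bound=2 product=3
t=11: arr=2 -> substrate=0 bound=3 product=4
t=12: arr=0 -> substrate=0 bound=2 product=5
t=13: arr=3 -> substrate=0 bound=3 product=7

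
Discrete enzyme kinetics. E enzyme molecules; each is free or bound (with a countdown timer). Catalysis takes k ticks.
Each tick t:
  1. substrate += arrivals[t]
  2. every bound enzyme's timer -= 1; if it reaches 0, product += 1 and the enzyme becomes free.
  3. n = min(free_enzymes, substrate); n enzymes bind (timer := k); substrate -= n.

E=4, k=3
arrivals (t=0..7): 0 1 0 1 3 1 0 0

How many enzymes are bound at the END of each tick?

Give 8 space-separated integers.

t=0: arr=0 -> substrate=0 bound=0 product=0
t=1: arr=1 -> substrate=0 bound=1 product=0
t=2: arr=0 -> substrate=0 bound=1 product=0
t=3: arr=1 -> substrate=0 bound=2 product=0
t=4: arr=3 -> substrate=0 bound=4 product=1
t=5: arr=1 -> substrate=1 bound=4 product=1
t=6: arr=0 -> substrate=0 bound=4 product=2
t=7: arr=0 -> substrate=0 bound=1 product=5

Answer: 0 1 1 2 4 4 4 1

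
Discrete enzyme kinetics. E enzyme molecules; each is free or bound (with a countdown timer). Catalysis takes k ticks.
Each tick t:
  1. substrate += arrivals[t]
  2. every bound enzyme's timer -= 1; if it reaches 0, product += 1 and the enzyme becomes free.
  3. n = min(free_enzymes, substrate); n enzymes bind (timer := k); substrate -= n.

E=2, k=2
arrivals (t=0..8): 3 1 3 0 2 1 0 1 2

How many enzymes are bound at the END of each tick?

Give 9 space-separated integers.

Answer: 2 2 2 2 2 2 2 2 2

Derivation:
t=0: arr=3 -> substrate=1 bound=2 product=0
t=1: arr=1 -> substrate=2 bound=2 product=0
t=2: arr=3 -> substrate=3 bound=2 product=2
t=3: arr=0 -> substrate=3 bound=2 product=2
t=4: arr=2 -> substrate=3 bound=2 product=4
t=5: arr=1 -> substrate=4 bound=2 product=4
t=6: arr=0 -> substrate=2 bound=2 product=6
t=7: arr=1 -> substrate=3 bound=2 product=6
t=8: arr=2 -> substrate=3 bound=2 product=8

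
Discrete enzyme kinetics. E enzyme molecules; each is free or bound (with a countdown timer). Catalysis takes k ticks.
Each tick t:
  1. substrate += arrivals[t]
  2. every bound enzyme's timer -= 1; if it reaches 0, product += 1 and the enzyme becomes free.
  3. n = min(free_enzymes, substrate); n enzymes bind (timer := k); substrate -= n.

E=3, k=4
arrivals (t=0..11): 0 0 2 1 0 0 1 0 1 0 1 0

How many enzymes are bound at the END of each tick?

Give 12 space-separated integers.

t=0: arr=0 -> substrate=0 bound=0 product=0
t=1: arr=0 -> substrate=0 bound=0 product=0
t=2: arr=2 -> substrate=0 bound=2 product=0
t=3: arr=1 -> substrate=0 bound=3 product=0
t=4: arr=0 -> substrate=0 bound=3 product=0
t=5: arr=0 -> substrate=0 bound=3 product=0
t=6: arr=1 -> substrate=0 bound=2 product=2
t=7: arr=0 -> substrate=0 bound=1 product=3
t=8: arr=1 -> substrate=0 bound=2 product=3
t=9: arr=0 -> substrate=0 bound=2 product=3
t=10: arr=1 -> substrate=0 bound=2 product=4
t=11: arr=0 -> substrate=0 bound=2 product=4

Answer: 0 0 2 3 3 3 2 1 2 2 2 2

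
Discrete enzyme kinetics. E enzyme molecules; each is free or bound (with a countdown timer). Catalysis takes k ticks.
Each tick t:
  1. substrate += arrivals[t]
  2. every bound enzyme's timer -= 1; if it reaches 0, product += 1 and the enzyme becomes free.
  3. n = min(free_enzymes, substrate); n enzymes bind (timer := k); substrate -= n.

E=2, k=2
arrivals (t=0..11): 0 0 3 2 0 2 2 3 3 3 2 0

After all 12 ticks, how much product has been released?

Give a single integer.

Answer: 8

Derivation:
t=0: arr=0 -> substrate=0 bound=0 product=0
t=1: arr=0 -> substrate=0 bound=0 product=0
t=2: arr=3 -> substrate=1 bound=2 product=0
t=3: arr=2 -> substrate=3 bound=2 product=0
t=4: arr=0 -> substrate=1 bound=2 product=2
t=5: arr=2 -> substrate=3 bound=2 product=2
t=6: arr=2 -> substrate=3 bound=2 product=4
t=7: arr=3 -> substrate=6 bound=2 product=4
t=8: arr=3 -> substrate=7 bound=2 product=6
t=9: arr=3 -> substrate=10 bound=2 product=6
t=10: arr=2 -> substrate=10 bound=2 product=8
t=11: arr=0 -> substrate=10 bound=2 product=8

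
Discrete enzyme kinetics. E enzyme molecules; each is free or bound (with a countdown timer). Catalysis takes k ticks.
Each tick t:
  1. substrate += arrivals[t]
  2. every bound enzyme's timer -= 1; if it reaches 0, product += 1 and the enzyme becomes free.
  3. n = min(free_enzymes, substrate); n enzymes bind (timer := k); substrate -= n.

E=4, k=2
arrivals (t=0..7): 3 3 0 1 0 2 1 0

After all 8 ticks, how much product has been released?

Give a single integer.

Answer: 9

Derivation:
t=0: arr=3 -> substrate=0 bound=3 product=0
t=1: arr=3 -> substrate=2 bound=4 product=0
t=2: arr=0 -> substrate=0 bound=3 product=3
t=3: arr=1 -> substrate=0 bound=3 product=4
t=4: arr=0 -> substrate=0 bound=1 product=6
t=5: arr=2 -> substrate=0 bound=2 product=7
t=6: arr=1 -> substrate=0 bound=3 product=7
t=7: arr=0 -> substrate=0 bound=1 product=9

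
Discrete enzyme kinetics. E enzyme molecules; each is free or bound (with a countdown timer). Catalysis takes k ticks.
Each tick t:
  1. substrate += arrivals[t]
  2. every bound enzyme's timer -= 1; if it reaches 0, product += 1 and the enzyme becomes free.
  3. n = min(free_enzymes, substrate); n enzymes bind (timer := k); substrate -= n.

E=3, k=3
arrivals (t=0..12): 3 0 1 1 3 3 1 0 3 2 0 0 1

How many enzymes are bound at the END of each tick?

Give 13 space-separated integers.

t=0: arr=3 -> substrate=0 bound=3 product=0
t=1: arr=0 -> substrate=0 bound=3 product=0
t=2: arr=1 -> substrate=1 bound=3 product=0
t=3: arr=1 -> substrate=0 bound=2 product=3
t=4: arr=3 -> substrate=2 bound=3 product=3
t=5: arr=3 -> substrate=5 bound=3 product=3
t=6: arr=1 -> substrate=4 bound=3 product=5
t=7: arr=0 -> substrate=3 bound=3 product=6
t=8: arr=3 -> substrate=6 bound=3 product=6
t=9: arr=2 -> substrate=6 bound=3 product=8
t=10: arr=0 -> substrate=5 bound=3 product=9
t=11: arr=0 -> substrate=5 bound=3 product=9
t=12: arr=1 -> substrate=4 bound=3 product=11

Answer: 3 3 3 2 3 3 3 3 3 3 3 3 3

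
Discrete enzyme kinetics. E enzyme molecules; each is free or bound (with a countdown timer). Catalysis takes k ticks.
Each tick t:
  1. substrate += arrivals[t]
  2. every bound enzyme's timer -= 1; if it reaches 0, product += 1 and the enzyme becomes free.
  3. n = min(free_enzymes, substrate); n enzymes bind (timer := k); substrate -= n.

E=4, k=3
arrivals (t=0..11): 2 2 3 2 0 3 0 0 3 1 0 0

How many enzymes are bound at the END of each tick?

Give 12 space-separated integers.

Answer: 2 4 4 4 4 4 4 4 4 4 4 4

Derivation:
t=0: arr=2 -> substrate=0 bound=2 product=0
t=1: arr=2 -> substrate=0 bound=4 product=0
t=2: arr=3 -> substrate=3 bound=4 product=0
t=3: arr=2 -> substrate=3 bound=4 product=2
t=4: arr=0 -> substrate=1 bound=4 product=4
t=5: arr=3 -> substrate=4 bound=4 product=4
t=6: arr=0 -> substrate=2 bound=4 product=6
t=7: arr=0 -> substrate=0 bound=4 product=8
t=8: arr=3 -> substrate=3 bound=4 product=8
t=9: arr=1 -> substrate=2 bound=4 product=10
t=10: arr=0 -> substrate=0 bound=4 product=12
t=11: arr=0 -> substrate=0 bound=4 product=12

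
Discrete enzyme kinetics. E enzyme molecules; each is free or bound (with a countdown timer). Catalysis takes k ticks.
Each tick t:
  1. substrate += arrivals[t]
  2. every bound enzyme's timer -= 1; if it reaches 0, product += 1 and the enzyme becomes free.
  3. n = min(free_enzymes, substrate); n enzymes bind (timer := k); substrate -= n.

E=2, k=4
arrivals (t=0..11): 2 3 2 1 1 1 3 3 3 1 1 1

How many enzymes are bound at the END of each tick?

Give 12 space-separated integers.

Answer: 2 2 2 2 2 2 2 2 2 2 2 2

Derivation:
t=0: arr=2 -> substrate=0 bound=2 product=0
t=1: arr=3 -> substrate=3 bound=2 product=0
t=2: arr=2 -> substrate=5 bound=2 product=0
t=3: arr=1 -> substrate=6 bound=2 product=0
t=4: arr=1 -> substrate=5 bound=2 product=2
t=5: arr=1 -> substrate=6 bound=2 product=2
t=6: arr=3 -> substrate=9 bound=2 product=2
t=7: arr=3 -> substrate=12 bound=2 product=2
t=8: arr=3 -> substrate=13 bound=2 product=4
t=9: arr=1 -> substrate=14 bound=2 product=4
t=10: arr=1 -> substrate=15 bound=2 product=4
t=11: arr=1 -> substrate=16 bound=2 product=4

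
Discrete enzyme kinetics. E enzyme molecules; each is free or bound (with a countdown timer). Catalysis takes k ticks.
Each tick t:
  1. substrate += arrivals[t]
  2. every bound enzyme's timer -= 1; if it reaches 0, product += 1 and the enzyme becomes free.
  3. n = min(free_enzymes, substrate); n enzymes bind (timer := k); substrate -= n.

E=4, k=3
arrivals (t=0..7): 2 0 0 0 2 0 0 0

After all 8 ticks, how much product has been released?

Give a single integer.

Answer: 4

Derivation:
t=0: arr=2 -> substrate=0 bound=2 product=0
t=1: arr=0 -> substrate=0 bound=2 product=0
t=2: arr=0 -> substrate=0 bound=2 product=0
t=3: arr=0 -> substrate=0 bound=0 product=2
t=4: arr=2 -> substrate=0 bound=2 product=2
t=5: arr=0 -> substrate=0 bound=2 product=2
t=6: arr=0 -> substrate=0 bound=2 product=2
t=7: arr=0 -> substrate=0 bound=0 product=4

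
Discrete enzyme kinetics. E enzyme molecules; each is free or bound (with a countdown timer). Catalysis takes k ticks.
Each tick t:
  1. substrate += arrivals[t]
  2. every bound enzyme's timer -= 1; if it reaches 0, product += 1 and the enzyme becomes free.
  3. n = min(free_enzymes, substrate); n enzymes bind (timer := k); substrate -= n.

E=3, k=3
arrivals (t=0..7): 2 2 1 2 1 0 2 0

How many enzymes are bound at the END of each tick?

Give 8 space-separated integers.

Answer: 2 3 3 3 3 3 3 3

Derivation:
t=0: arr=2 -> substrate=0 bound=2 product=0
t=1: arr=2 -> substrate=1 bound=3 product=0
t=2: arr=1 -> substrate=2 bound=3 product=0
t=3: arr=2 -> substrate=2 bound=3 product=2
t=4: arr=1 -> substrate=2 bound=3 product=3
t=5: arr=0 -> substrate=2 bound=3 product=3
t=6: arr=2 -> substrate=2 bound=3 product=5
t=7: arr=0 -> substrate=1 bound=3 product=6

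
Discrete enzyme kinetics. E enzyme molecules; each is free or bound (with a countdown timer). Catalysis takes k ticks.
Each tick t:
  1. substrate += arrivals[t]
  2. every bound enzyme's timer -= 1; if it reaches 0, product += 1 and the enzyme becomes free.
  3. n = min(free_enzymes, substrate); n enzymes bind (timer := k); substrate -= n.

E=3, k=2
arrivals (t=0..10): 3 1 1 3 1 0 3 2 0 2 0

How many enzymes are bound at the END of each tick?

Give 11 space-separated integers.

t=0: arr=3 -> substrate=0 bound=3 product=0
t=1: arr=1 -> substrate=1 bound=3 product=0
t=2: arr=1 -> substrate=0 bound=2 product=3
t=3: arr=3 -> substrate=2 bound=3 product=3
t=4: arr=1 -> substrate=1 bound=3 product=5
t=5: arr=0 -> substrate=0 bound=3 product=6
t=6: arr=3 -> substrate=1 bound=3 product=8
t=7: arr=2 -> substrate=2 bound=3 product=9
t=8: arr=0 -> substrate=0 bound=3 product=11
t=9: arr=2 -> substrate=1 bound=3 product=12
t=10: arr=0 -> substrate=0 bound=2 product=14

Answer: 3 3 2 3 3 3 3 3 3 3 2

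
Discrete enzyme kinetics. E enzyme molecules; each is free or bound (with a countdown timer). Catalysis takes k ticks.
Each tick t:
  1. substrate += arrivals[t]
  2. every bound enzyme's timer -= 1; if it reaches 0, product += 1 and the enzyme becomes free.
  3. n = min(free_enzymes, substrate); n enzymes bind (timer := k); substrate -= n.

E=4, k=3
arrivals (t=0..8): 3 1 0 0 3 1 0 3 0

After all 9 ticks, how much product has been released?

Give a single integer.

Answer: 8

Derivation:
t=0: arr=3 -> substrate=0 bound=3 product=0
t=1: arr=1 -> substrate=0 bound=4 product=0
t=2: arr=0 -> substrate=0 bound=4 product=0
t=3: arr=0 -> substrate=0 bound=1 product=3
t=4: arr=3 -> substrate=0 bound=3 product=4
t=5: arr=1 -> substrate=0 bound=4 product=4
t=6: arr=0 -> substrate=0 bound=4 product=4
t=7: arr=3 -> substrate=0 bound=4 product=7
t=8: arr=0 -> substrate=0 bound=3 product=8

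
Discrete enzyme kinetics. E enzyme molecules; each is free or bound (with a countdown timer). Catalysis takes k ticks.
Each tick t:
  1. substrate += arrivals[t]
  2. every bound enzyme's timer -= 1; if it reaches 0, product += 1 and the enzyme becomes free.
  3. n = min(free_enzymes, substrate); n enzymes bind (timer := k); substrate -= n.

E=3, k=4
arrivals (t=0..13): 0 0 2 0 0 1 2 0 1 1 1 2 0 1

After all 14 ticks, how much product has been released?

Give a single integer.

t=0: arr=0 -> substrate=0 bound=0 product=0
t=1: arr=0 -> substrate=0 bound=0 product=0
t=2: arr=2 -> substrate=0 bound=2 product=0
t=3: arr=0 -> substrate=0 bound=2 product=0
t=4: arr=0 -> substrate=0 bound=2 product=0
t=5: arr=1 -> substrate=0 bound=3 product=0
t=6: arr=2 -> substrate=0 bound=3 product=2
t=7: arr=0 -> substrate=0 bound=3 product=2
t=8: arr=1 -> substrate=1 bound=3 product=2
t=9: arr=1 -> substrate=1 bound=3 product=3
t=10: arr=1 -> substrate=0 bound=3 product=5
t=11: arr=2 -> substrate=2 bound=3 product=5
t=12: arr=0 -> substrate=2 bound=3 product=5
t=13: arr=1 -> substrate=2 bound=3 product=6

Answer: 6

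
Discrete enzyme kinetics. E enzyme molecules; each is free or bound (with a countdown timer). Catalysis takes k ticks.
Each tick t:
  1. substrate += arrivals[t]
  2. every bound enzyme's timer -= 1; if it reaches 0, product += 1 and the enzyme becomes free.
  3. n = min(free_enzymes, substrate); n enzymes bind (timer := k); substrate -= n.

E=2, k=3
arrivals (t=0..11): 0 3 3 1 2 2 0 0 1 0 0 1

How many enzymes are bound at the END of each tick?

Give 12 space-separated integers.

t=0: arr=0 -> substrate=0 bound=0 product=0
t=1: arr=3 -> substrate=1 bound=2 product=0
t=2: arr=3 -> substrate=4 bound=2 product=0
t=3: arr=1 -> substrate=5 bound=2 product=0
t=4: arr=2 -> substrate=5 bound=2 product=2
t=5: arr=2 -> substrate=7 bound=2 product=2
t=6: arr=0 -> substrate=7 bound=2 product=2
t=7: arr=0 -> substrate=5 bound=2 product=4
t=8: arr=1 -> substrate=6 bound=2 product=4
t=9: arr=0 -> substrate=6 bound=2 product=4
t=10: arr=0 -> substrate=4 bound=2 product=6
t=11: arr=1 -> substrate=5 bound=2 product=6

Answer: 0 2 2 2 2 2 2 2 2 2 2 2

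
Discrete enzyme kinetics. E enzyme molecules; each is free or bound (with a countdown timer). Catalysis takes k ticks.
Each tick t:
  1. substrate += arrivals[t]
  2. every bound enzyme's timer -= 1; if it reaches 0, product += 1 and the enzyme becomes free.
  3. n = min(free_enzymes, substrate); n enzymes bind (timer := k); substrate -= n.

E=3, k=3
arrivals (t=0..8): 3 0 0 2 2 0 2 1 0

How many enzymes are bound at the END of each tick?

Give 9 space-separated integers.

t=0: arr=3 -> substrate=0 bound=3 product=0
t=1: arr=0 -> substrate=0 bound=3 product=0
t=2: arr=0 -> substrate=0 bound=3 product=0
t=3: arr=2 -> substrate=0 bound=2 product=3
t=4: arr=2 -> substrate=1 bound=3 product=3
t=5: arr=0 -> substrate=1 bound=3 product=3
t=6: arr=2 -> substrate=1 bound=3 product=5
t=7: arr=1 -> substrate=1 bound=3 product=6
t=8: arr=0 -> substrate=1 bound=3 product=6

Answer: 3 3 3 2 3 3 3 3 3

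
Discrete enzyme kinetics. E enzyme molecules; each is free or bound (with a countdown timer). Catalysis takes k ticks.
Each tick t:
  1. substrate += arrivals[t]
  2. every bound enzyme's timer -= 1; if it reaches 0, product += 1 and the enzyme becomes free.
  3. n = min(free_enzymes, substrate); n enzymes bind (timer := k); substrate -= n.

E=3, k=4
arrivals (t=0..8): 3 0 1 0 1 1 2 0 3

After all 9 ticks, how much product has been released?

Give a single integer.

t=0: arr=3 -> substrate=0 bound=3 product=0
t=1: arr=0 -> substrate=0 bound=3 product=0
t=2: arr=1 -> substrate=1 bound=3 product=0
t=3: arr=0 -> substrate=1 bound=3 product=0
t=4: arr=1 -> substrate=0 bound=2 product=3
t=5: arr=1 -> substrate=0 bound=3 product=3
t=6: arr=2 -> substrate=2 bound=3 product=3
t=7: arr=0 -> substrate=2 bound=3 product=3
t=8: arr=3 -> substrate=3 bound=3 product=5

Answer: 5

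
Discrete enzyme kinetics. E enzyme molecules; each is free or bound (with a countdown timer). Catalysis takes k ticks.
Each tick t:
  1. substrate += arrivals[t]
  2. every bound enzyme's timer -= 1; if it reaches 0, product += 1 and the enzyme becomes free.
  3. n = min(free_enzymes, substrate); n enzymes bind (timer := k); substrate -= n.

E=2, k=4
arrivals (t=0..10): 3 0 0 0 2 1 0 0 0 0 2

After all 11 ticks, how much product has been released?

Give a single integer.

Answer: 4

Derivation:
t=0: arr=3 -> substrate=1 bound=2 product=0
t=1: arr=0 -> substrate=1 bound=2 product=0
t=2: arr=0 -> substrate=1 bound=2 product=0
t=3: arr=0 -> substrate=1 bound=2 product=0
t=4: arr=2 -> substrate=1 bound=2 product=2
t=5: arr=1 -> substrate=2 bound=2 product=2
t=6: arr=0 -> substrate=2 bound=2 product=2
t=7: arr=0 -> substrate=2 bound=2 product=2
t=8: arr=0 -> substrate=0 bound=2 product=4
t=9: arr=0 -> substrate=0 bound=2 product=4
t=10: arr=2 -> substrate=2 bound=2 product=4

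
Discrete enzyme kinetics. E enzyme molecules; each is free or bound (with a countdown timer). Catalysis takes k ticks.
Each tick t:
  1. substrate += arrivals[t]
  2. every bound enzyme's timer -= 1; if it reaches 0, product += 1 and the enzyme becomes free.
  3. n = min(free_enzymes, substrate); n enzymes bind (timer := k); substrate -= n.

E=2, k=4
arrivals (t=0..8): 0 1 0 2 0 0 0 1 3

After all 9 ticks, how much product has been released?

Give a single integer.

Answer: 2

Derivation:
t=0: arr=0 -> substrate=0 bound=0 product=0
t=1: arr=1 -> substrate=0 bound=1 product=0
t=2: arr=0 -> substrate=0 bound=1 product=0
t=3: arr=2 -> substrate=1 bound=2 product=0
t=4: arr=0 -> substrate=1 bound=2 product=0
t=5: arr=0 -> substrate=0 bound=2 product=1
t=6: arr=0 -> substrate=0 bound=2 product=1
t=7: arr=1 -> substrate=0 bound=2 product=2
t=8: arr=3 -> substrate=3 bound=2 product=2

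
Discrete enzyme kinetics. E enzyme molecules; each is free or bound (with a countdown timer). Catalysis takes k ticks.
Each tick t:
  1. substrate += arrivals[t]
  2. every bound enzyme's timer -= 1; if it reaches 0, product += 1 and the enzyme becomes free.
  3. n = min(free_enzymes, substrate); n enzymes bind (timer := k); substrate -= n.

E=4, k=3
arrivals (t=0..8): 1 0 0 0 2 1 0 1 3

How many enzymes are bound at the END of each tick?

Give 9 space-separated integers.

t=0: arr=1 -> substrate=0 bound=1 product=0
t=1: arr=0 -> substrate=0 bound=1 product=0
t=2: arr=0 -> substrate=0 bound=1 product=0
t=3: arr=0 -> substrate=0 bound=0 product=1
t=4: arr=2 -> substrate=0 bound=2 product=1
t=5: arr=1 -> substrate=0 bound=3 product=1
t=6: arr=0 -> substrate=0 bound=3 product=1
t=7: arr=1 -> substrate=0 bound=2 product=3
t=8: arr=3 -> substrate=0 bound=4 product=4

Answer: 1 1 1 0 2 3 3 2 4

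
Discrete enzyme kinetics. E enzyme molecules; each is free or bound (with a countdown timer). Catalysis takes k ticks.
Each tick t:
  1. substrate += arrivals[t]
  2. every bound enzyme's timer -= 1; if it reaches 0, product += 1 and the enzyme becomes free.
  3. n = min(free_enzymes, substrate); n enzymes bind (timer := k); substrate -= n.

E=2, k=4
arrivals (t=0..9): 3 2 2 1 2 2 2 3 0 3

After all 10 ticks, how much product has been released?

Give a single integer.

t=0: arr=3 -> substrate=1 bound=2 product=0
t=1: arr=2 -> substrate=3 bound=2 product=0
t=2: arr=2 -> substrate=5 bound=2 product=0
t=3: arr=1 -> substrate=6 bound=2 product=0
t=4: arr=2 -> substrate=6 bound=2 product=2
t=5: arr=2 -> substrate=8 bound=2 product=2
t=6: arr=2 -> substrate=10 bound=2 product=2
t=7: arr=3 -> substrate=13 bound=2 product=2
t=8: arr=0 -> substrate=11 bound=2 product=4
t=9: arr=3 -> substrate=14 bound=2 product=4

Answer: 4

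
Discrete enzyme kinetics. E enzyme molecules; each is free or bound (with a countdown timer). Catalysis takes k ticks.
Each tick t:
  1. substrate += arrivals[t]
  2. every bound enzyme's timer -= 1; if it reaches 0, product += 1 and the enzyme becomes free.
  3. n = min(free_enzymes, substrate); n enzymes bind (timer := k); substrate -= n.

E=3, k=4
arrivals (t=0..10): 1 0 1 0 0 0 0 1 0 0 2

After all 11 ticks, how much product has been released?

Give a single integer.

Answer: 2

Derivation:
t=0: arr=1 -> substrate=0 bound=1 product=0
t=1: arr=0 -> substrate=0 bound=1 product=0
t=2: arr=1 -> substrate=0 bound=2 product=0
t=3: arr=0 -> substrate=0 bound=2 product=0
t=4: arr=0 -> substrate=0 bound=1 product=1
t=5: arr=0 -> substrate=0 bound=1 product=1
t=6: arr=0 -> substrate=0 bound=0 product=2
t=7: arr=1 -> substrate=0 bound=1 product=2
t=8: arr=0 -> substrate=0 bound=1 product=2
t=9: arr=0 -> substrate=0 bound=1 product=2
t=10: arr=2 -> substrate=0 bound=3 product=2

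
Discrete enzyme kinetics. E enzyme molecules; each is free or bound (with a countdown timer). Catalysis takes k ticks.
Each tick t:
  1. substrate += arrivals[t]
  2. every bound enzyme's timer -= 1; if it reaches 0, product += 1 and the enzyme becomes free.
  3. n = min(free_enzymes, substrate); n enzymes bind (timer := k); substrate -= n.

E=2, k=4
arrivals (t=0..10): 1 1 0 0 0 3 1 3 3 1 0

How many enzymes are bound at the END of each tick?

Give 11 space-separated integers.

t=0: arr=1 -> substrate=0 bound=1 product=0
t=1: arr=1 -> substrate=0 bound=2 product=0
t=2: arr=0 -> substrate=0 bound=2 product=0
t=3: arr=0 -> substrate=0 bound=2 product=0
t=4: arr=0 -> substrate=0 bound=1 product=1
t=5: arr=3 -> substrate=1 bound=2 product=2
t=6: arr=1 -> substrate=2 bound=2 product=2
t=7: arr=3 -> substrate=5 bound=2 product=2
t=8: arr=3 -> substrate=8 bound=2 product=2
t=9: arr=1 -> substrate=7 bound=2 product=4
t=10: arr=0 -> substrate=7 bound=2 product=4

Answer: 1 2 2 2 1 2 2 2 2 2 2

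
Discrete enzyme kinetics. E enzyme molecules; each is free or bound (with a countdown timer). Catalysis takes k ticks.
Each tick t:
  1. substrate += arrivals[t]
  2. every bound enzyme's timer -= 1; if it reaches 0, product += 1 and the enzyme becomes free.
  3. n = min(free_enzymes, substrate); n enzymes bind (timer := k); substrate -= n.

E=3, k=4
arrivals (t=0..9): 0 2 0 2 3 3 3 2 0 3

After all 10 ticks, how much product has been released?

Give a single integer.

Answer: 5

Derivation:
t=0: arr=0 -> substrate=0 bound=0 product=0
t=1: arr=2 -> substrate=0 bound=2 product=0
t=2: arr=0 -> substrate=0 bound=2 product=0
t=3: arr=2 -> substrate=1 bound=3 product=0
t=4: arr=3 -> substrate=4 bound=3 product=0
t=5: arr=3 -> substrate=5 bound=3 product=2
t=6: arr=3 -> substrate=8 bound=3 product=2
t=7: arr=2 -> substrate=9 bound=3 product=3
t=8: arr=0 -> substrate=9 bound=3 product=3
t=9: arr=3 -> substrate=10 bound=3 product=5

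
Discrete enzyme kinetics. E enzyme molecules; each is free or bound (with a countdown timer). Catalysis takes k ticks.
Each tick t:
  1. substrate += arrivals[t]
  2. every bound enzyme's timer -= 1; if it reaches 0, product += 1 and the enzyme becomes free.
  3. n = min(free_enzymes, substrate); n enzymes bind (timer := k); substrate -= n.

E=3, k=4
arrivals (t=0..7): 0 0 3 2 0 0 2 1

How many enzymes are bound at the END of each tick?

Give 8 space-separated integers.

t=0: arr=0 -> substrate=0 bound=0 product=0
t=1: arr=0 -> substrate=0 bound=0 product=0
t=2: arr=3 -> substrate=0 bound=3 product=0
t=3: arr=2 -> substrate=2 bound=3 product=0
t=4: arr=0 -> substrate=2 bound=3 product=0
t=5: arr=0 -> substrate=2 bound=3 product=0
t=6: arr=2 -> substrate=1 bound=3 product=3
t=7: arr=1 -> substrate=2 bound=3 product=3

Answer: 0 0 3 3 3 3 3 3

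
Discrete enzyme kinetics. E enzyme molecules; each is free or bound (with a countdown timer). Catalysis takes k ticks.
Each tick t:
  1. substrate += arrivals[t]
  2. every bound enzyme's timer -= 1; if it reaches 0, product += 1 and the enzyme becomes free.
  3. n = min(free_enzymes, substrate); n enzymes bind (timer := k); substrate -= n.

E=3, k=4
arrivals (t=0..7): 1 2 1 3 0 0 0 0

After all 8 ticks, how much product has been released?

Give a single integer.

t=0: arr=1 -> substrate=0 bound=1 product=0
t=1: arr=2 -> substrate=0 bound=3 product=0
t=2: arr=1 -> substrate=1 bound=3 product=0
t=3: arr=3 -> substrate=4 bound=3 product=0
t=4: arr=0 -> substrate=3 bound=3 product=1
t=5: arr=0 -> substrate=1 bound=3 product=3
t=6: arr=0 -> substrate=1 bound=3 product=3
t=7: arr=0 -> substrate=1 bound=3 product=3

Answer: 3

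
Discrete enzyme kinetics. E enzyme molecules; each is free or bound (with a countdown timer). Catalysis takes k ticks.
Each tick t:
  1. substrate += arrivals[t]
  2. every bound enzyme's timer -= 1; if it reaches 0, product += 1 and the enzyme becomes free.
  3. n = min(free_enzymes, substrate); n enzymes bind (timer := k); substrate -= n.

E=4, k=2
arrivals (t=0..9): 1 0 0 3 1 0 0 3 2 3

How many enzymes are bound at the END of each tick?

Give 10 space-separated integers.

t=0: arr=1 -> substrate=0 bound=1 product=0
t=1: arr=0 -> substrate=0 bound=1 product=0
t=2: arr=0 -> substrate=0 bound=0 product=1
t=3: arr=3 -> substrate=0 bound=3 product=1
t=4: arr=1 -> substrate=0 bound=4 product=1
t=5: arr=0 -> substrate=0 bound=1 product=4
t=6: arr=0 -> substrate=0 bound=0 product=5
t=7: arr=3 -> substrate=0 bound=3 product=5
t=8: arr=2 -> substrate=1 bound=4 product=5
t=9: arr=3 -> substrate=1 bound=4 product=8

Answer: 1 1 0 3 4 1 0 3 4 4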